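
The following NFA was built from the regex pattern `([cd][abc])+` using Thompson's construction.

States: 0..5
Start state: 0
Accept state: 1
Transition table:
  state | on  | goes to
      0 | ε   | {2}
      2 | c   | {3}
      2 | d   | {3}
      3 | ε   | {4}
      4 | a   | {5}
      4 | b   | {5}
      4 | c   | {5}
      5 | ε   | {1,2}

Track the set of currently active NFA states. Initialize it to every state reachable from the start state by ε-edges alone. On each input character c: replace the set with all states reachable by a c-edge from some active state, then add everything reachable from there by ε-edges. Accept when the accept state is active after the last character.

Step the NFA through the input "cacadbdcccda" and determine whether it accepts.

start: ε-closure({0}) = {0,2}
'c' @ 1: {3,4}
'a' @ 2: {1,2,5}  ✓accept
'c' @ 3: {3,4}
'a' @ 4: {1,2,5}  ✓accept
'd' @ 5: {3,4}
'b' @ 6: {1,2,5}  ✓accept
'd' @ 7: {3,4}
'c' @ 8: {1,2,5}  ✓accept
'c' @ 9: {3,4}
'c' @ 10: {1,2,5}  ✓accept
'd' @ 11: {3,4}
'a' @ 12: {1,2,5}  ✓accept
end set {1,2,5} — state 1 in

Answer: ACCEPT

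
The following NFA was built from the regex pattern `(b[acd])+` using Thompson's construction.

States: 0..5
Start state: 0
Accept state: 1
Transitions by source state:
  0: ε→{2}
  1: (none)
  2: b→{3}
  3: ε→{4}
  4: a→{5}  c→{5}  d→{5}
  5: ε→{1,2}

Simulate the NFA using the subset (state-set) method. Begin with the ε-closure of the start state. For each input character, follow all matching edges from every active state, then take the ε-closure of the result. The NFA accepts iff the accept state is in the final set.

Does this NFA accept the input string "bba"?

Answer: REJECT

Trace:
start: ε-closure({0}) = {0,2}
'b' @ 1: {3,4}
'b' @ 2: {}  — dead — no transitions
rest 'a' ignored (set empty)
after full input: {}  (accept=1 not in)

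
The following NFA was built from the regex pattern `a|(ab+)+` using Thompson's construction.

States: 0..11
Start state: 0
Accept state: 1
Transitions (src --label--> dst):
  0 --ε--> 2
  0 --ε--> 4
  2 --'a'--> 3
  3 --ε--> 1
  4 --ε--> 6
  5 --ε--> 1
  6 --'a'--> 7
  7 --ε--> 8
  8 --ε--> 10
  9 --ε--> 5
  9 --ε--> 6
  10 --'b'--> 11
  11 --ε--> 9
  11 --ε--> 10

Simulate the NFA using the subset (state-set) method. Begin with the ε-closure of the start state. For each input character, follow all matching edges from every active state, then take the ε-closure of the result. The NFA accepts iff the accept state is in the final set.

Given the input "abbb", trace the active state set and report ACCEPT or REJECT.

start: ε-closure({0}) = {0,2,4,6}
'a' @ 1: {1,3,7,8,10}  [accepting]
'b' @ 2: {1,5,6,9,10,11}  [accepting]
'b' @ 3: {1,5,6,9,10,11}  [accepting]
'b' @ 4: {1,5,6,9,10,11}  [accepting]
after full input: {1,5,6,9,10,11}  (accept=1 in)

Answer: ACCEPT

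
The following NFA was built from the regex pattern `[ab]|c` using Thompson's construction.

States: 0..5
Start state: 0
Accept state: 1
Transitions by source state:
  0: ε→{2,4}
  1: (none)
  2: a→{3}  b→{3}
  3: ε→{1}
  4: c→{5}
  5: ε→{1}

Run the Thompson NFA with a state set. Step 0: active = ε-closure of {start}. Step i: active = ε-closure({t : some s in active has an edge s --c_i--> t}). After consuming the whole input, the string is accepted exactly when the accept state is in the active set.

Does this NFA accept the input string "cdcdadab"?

start: ε-closure({0}) = {0,2,4}
'c' @ 1: {1,5}  [accepting]
'd' @ 2: {}  — no active states
rest 'cdadab' ignored (set empty)
after full input: {}  (accept=1 not in)

Answer: REJECT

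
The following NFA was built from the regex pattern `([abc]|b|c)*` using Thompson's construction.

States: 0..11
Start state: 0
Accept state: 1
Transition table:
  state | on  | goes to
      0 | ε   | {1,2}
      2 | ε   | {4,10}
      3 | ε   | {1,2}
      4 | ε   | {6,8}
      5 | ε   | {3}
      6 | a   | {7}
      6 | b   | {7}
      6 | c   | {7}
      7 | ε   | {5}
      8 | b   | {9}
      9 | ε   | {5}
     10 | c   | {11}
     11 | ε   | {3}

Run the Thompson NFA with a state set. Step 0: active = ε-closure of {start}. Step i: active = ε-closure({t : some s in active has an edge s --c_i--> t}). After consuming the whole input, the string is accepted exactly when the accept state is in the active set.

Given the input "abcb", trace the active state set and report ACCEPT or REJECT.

Answer: ACCEPT

Trace:
S₀ = ε-closure({0}) = {0,1,2,4,6,8,10}
'a' @ 1: {1,2,3,4,5,6,7,8,10}  ✓accept
'b' @ 2: {1,2,3,4,5,6,7,8,9,10}  ✓accept
'c' @ 3: {1,2,3,4,5,6,7,8,10,11}  ✓accept
'b' @ 4: {1,2,3,4,5,6,7,8,9,10}  ✓accept
after full input: {1,2,3,4,5,6,7,8,9,10}  (accept=1 in)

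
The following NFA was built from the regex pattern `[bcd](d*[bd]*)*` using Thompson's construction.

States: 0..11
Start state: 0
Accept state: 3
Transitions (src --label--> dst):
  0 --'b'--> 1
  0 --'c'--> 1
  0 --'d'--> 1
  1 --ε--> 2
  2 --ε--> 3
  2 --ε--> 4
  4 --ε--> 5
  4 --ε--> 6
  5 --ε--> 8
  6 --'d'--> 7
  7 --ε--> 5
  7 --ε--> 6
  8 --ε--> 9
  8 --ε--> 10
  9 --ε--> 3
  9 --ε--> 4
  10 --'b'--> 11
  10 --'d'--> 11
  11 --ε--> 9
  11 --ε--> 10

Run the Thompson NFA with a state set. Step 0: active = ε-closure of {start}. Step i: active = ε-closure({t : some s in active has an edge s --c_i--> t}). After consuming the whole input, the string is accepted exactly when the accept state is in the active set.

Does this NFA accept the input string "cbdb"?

initial (ε-close {0}): {0}
'c' @ 1: {1,2,3,4,5,6,8,9,10}  (accept∈set)
'b' @ 2: {3,4,5,6,8,9,10,11}  (accept∈set)
'd' @ 3: {3,4,5,6,7,8,9,10,11}  (accept∈set)
'b' @ 4: {3,4,5,6,8,9,10,11}  (accept∈set)
after full input: {3,4,5,6,8,9,10,11}  (accept=3 in)

Answer: ACCEPT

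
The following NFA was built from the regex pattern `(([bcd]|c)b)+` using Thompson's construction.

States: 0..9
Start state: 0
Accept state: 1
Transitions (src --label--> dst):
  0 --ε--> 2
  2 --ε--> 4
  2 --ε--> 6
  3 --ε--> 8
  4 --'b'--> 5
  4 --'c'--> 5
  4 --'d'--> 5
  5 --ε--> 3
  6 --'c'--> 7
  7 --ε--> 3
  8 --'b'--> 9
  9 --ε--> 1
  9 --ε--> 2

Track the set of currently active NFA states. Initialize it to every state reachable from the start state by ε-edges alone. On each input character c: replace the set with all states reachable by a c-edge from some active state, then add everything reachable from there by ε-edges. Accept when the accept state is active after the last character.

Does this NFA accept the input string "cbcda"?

S₀ = ε-closure({0}) = {0,2,4,6}
'c' @ 1: {3,5,7,8}
'b' @ 2: {1,2,4,6,9}  ✓accept
'c' @ 3: {3,5,7,8}
'd' @ 4: {}  — state set empty
rest 'a' ignored (set empty)
after full input: {}  (accept=1 not in)

Answer: REJECT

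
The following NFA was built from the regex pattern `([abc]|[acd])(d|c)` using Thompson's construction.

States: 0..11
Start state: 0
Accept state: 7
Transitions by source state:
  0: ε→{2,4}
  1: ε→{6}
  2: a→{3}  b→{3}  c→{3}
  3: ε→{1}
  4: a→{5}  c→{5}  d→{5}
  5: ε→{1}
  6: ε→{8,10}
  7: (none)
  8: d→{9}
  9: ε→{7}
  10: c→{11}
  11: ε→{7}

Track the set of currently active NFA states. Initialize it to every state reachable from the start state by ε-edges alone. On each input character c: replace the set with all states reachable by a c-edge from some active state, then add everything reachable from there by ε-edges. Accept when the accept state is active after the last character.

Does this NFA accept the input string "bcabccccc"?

Answer: REJECT

Derivation:
initial (ε-close {0}): {0,2,4}
'b' @ 1: {1,3,6,8,10}
'c' @ 2: {7,11}  (accept∈set)
'a' @ 3: {}  — dead — no transitions
rest 'bccccc' ignored (set empty)
final: {}; accept 7 not in set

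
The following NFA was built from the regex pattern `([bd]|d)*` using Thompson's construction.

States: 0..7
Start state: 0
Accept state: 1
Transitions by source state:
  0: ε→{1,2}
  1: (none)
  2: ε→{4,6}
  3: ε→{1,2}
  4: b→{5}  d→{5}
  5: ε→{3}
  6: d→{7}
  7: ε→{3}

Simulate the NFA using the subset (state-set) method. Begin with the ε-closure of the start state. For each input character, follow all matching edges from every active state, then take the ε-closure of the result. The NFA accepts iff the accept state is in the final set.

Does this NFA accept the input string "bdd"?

initial (ε-close {0}): {0,1,2,4,6}
'b' @ 1: {1,2,3,4,5,6}  [accepting]
'd' @ 2: {1,2,3,4,5,6,7}  [accepting]
'd' @ 3: {1,2,3,4,5,6,7}  [accepting]
final: {1,2,3,4,5,6,7}; accept 1 in set

Answer: ACCEPT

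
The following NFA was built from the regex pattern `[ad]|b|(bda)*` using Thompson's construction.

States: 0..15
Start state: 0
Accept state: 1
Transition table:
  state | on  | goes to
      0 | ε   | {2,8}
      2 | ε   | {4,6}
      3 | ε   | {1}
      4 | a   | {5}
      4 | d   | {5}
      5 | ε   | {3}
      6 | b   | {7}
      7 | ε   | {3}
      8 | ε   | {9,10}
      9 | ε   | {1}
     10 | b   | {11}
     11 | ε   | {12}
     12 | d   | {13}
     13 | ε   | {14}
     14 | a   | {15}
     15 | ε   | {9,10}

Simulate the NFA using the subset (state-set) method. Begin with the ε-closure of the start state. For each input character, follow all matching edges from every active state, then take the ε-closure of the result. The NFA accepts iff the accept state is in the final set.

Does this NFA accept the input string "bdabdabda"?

initial (ε-close {0}): {0,1,2,4,6,8,9,10}
'b' @ 1: {1,3,7,11,12}  (accept∈set)
'd' @ 2: {13,14}
'a' @ 3: {1,9,10,15}  (accept∈set)
'b' @ 4: {11,12}
'd' @ 5: {13,14}
'a' @ 6: {1,9,10,15}  (accept∈set)
'b' @ 7: {11,12}
'd' @ 8: {13,14}
'a' @ 9: {1,9,10,15}  (accept∈set)
end set {1,9,10,15} — state 1 in

Answer: ACCEPT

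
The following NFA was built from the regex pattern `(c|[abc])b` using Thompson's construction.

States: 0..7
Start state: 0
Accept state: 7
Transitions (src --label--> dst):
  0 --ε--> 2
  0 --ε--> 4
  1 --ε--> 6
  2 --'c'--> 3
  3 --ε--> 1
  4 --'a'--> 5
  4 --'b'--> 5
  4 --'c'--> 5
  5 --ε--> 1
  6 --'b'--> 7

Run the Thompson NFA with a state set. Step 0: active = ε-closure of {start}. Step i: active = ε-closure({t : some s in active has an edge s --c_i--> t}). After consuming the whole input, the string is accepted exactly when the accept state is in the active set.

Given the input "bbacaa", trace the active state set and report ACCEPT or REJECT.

S₀ = ε-closure({0}) = {0,2,4}
'b' @ 1: {1,5,6}
'b' @ 2: {7}  (accept∈set)
'a' @ 3: {}  — dead — no transitions
rest 'caa' ignored (set empty)
end set {} — state 7 not in

Answer: REJECT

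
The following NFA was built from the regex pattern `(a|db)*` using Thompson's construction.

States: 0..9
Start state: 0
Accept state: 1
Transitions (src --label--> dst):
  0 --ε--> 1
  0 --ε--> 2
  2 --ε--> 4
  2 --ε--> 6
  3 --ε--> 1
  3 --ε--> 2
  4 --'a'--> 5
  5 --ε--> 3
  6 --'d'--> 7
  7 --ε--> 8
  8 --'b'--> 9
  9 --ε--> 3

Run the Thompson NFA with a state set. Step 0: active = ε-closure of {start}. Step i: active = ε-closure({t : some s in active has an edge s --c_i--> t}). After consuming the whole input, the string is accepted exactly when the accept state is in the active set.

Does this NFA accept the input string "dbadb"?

start: ε-closure({0}) = {0,1,2,4,6}
'd' @ 1: {7,8}
'b' @ 2: {1,2,3,4,6,9}  ✓accept
'a' @ 3: {1,2,3,4,5,6}  ✓accept
'd' @ 4: {7,8}
'b' @ 5: {1,2,3,4,6,9}  ✓accept
final: {1,2,3,4,6,9}; accept 1 in set

Answer: ACCEPT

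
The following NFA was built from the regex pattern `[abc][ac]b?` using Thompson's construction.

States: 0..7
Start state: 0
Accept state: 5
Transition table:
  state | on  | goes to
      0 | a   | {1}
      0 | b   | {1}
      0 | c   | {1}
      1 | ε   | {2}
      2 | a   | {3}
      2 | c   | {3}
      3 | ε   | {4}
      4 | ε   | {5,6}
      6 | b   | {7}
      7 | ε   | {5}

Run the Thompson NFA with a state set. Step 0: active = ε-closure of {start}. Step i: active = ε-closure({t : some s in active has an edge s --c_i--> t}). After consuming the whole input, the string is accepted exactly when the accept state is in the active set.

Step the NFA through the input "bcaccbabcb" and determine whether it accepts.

Answer: REJECT

Derivation:
initial (ε-close {0}): {0}
'b' @ 1: {1,2}
'c' @ 2: {3,4,5,6}  (accept∈set)
'a' @ 3: {}  — no active states
rest 'ccbabcb' ignored (set empty)
final: {}; accept 5 not in set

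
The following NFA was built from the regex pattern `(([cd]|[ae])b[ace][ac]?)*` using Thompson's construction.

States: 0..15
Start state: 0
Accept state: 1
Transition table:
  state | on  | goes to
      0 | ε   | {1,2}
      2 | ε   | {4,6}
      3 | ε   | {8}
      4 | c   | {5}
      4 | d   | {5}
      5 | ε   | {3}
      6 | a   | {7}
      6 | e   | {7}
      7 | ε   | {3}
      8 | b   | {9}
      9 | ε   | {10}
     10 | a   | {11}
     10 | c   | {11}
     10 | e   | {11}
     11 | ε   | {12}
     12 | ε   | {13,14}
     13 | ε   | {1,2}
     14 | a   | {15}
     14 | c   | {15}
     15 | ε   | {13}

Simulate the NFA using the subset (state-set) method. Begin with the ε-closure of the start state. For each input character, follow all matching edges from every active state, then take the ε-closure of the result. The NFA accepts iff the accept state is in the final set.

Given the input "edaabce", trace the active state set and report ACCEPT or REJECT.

S₀ = ε-closure({0}) = {0,1,2,4,6}
'e' @ 1: {3,7,8}
'd' @ 2: {}  — dead — no transitions
rest 'aabce' ignored (set empty)
end set {} — state 1 not in

Answer: REJECT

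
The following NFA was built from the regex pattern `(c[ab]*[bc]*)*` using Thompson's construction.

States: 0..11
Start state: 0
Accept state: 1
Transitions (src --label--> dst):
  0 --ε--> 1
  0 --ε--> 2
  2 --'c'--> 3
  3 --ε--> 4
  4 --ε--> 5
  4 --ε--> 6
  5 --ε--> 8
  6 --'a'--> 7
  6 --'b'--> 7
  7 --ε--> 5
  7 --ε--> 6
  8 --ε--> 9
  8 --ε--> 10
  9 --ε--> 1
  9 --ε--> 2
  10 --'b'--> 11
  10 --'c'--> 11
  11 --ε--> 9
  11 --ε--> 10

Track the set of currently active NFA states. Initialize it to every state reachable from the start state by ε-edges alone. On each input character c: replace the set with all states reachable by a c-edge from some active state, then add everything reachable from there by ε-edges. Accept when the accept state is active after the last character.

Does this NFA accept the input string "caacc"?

Answer: ACCEPT

Trace:
start: ε-closure({0}) = {0,1,2}
'c' @ 1: {1,2,3,4,5,6,8,9,10}  ✓accept
'a' @ 2: {1,2,5,6,7,8,9,10}  ✓accept
'a' @ 3: {1,2,5,6,7,8,9,10}  ✓accept
'c' @ 4: {1,2,3,4,5,6,8,9,10,11}  ✓accept
'c' @ 5: {1,2,3,4,5,6,8,9,10,11}  ✓accept
final: {1,2,3,4,5,6,8,9,10,11}; accept 1 in set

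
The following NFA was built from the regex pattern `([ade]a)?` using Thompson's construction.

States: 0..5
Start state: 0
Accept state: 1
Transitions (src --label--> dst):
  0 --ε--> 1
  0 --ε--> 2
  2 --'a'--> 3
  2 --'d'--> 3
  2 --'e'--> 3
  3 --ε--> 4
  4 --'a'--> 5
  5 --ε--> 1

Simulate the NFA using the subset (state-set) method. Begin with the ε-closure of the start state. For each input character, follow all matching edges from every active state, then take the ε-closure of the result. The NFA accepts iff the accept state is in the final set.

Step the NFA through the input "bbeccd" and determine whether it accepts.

S₀ = ε-closure({0}) = {0,1,2}
'b' @ 1: {}  — no active states
rest 'beccd' ignored (set empty)
end set {} — state 1 not in

Answer: REJECT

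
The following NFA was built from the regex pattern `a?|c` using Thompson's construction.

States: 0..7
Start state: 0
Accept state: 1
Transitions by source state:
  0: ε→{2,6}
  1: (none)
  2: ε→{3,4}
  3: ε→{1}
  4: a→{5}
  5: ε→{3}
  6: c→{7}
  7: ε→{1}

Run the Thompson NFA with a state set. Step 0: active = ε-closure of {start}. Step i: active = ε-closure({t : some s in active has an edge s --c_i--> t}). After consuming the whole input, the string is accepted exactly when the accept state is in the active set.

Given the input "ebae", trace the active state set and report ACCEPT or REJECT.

initial (ε-close {0}): {0,1,2,3,4,6}
'e' @ 1: {}  — dead — no transitions
rest 'bae' ignored (set empty)
end set {} — state 1 not in

Answer: REJECT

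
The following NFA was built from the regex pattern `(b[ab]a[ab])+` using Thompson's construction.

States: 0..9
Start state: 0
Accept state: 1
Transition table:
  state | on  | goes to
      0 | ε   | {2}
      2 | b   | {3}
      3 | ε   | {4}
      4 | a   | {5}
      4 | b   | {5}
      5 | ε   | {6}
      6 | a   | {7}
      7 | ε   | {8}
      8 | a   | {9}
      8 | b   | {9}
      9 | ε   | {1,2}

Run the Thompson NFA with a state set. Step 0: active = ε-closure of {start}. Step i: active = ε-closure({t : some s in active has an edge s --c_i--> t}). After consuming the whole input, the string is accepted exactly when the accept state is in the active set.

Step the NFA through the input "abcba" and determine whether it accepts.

S₀ = ε-closure({0}) = {0,2}
'a' @ 1: {}  — state set empty
rest 'bcba' ignored (set empty)
end set {} — state 1 not in

Answer: REJECT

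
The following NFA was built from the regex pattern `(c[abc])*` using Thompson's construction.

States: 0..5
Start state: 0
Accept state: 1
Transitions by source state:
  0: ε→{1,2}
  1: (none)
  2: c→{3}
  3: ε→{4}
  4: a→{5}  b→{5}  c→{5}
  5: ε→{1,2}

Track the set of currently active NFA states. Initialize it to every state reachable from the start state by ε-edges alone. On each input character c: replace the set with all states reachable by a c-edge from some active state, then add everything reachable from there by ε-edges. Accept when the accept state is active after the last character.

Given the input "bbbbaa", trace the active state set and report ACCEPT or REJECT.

initial (ε-close {0}): {0,1,2}
'b' @ 1: {}  — dead — no transitions
rest 'bbbaa' ignored (set empty)
after full input: {}  (accept=1 not in)

Answer: REJECT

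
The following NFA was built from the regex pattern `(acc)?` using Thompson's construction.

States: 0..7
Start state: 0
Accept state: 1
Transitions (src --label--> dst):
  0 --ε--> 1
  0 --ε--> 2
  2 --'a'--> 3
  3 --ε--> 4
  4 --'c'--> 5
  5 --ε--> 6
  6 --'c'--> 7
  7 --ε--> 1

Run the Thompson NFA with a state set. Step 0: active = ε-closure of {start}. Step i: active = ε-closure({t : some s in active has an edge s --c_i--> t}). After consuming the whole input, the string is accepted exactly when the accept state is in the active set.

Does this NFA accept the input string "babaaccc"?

Answer: REJECT

Trace:
initial (ε-close {0}): {0,1,2}
'b' @ 1: {}  — dead — no transitions
rest 'abaaccc' ignored (set empty)
final: {}; accept 1 not in set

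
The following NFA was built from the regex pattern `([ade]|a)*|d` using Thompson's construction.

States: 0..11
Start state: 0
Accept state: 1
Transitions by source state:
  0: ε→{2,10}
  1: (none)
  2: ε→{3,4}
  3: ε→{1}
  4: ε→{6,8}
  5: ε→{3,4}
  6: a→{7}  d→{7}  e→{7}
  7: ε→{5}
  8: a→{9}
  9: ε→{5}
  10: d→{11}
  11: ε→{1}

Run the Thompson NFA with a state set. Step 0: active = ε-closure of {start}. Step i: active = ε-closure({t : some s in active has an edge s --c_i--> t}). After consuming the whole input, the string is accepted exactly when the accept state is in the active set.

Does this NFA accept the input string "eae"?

initial (ε-close {0}): {0,1,2,3,4,6,8,10}
'e' @ 1: {1,3,4,5,6,7,8}  ✓accept
'a' @ 2: {1,3,4,5,6,7,8,9}  ✓accept
'e' @ 3: {1,3,4,5,6,7,8}  ✓accept
end set {1,3,4,5,6,7,8} — state 1 in

Answer: ACCEPT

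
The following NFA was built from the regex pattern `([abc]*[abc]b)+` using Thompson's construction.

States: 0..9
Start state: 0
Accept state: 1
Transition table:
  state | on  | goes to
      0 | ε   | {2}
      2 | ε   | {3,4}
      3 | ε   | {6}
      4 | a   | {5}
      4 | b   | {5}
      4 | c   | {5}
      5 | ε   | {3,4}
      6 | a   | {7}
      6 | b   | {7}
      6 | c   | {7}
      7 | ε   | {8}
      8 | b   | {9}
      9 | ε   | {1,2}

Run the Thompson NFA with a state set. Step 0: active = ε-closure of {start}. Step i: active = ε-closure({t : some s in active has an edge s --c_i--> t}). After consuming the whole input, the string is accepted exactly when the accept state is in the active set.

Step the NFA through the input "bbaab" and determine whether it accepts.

Answer: ACCEPT

Trace:
start: ε-closure({0}) = {0,2,3,4,6}
'b' @ 1: {3,4,5,6,7,8}
'b' @ 2: {1,2,3,4,5,6,7,8,9}  [accepting]
'a' @ 3: {3,4,5,6,7,8}
'a' @ 4: {3,4,5,6,7,8}
'b' @ 5: {1,2,3,4,5,6,7,8,9}  [accepting]
after full input: {1,2,3,4,5,6,7,8,9}  (accept=1 in)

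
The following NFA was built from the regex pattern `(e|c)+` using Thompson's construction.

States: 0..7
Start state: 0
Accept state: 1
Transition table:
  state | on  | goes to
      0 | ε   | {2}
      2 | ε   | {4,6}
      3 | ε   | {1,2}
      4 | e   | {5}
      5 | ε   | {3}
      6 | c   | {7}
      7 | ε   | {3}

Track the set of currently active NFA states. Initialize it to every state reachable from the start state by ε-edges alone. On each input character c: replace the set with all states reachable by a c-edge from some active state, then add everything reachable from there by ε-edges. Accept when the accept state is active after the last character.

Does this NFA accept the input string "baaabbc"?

start: ε-closure({0}) = {0,2,4,6}
'b' @ 1: {}  — no active states
rest 'aaabbc' ignored (set empty)
end set {} — state 1 not in

Answer: REJECT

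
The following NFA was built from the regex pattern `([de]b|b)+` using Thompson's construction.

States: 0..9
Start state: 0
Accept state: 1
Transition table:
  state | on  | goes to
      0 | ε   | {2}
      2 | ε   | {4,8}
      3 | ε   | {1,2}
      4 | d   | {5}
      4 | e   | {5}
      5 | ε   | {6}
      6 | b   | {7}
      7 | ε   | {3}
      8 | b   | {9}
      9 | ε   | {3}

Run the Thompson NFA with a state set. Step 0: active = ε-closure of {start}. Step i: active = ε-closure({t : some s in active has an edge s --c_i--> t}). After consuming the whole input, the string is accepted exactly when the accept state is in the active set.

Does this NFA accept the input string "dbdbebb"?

start: ε-closure({0}) = {0,2,4,8}
'd' @ 1: {5,6}
'b' @ 2: {1,2,3,4,7,8}  [accepting]
'd' @ 3: {5,6}
'b' @ 4: {1,2,3,4,7,8}  [accepting]
'e' @ 5: {5,6}
'b' @ 6: {1,2,3,4,7,8}  [accepting]
'b' @ 7: {1,2,3,4,8,9}  [accepting]
end set {1,2,3,4,8,9} — state 1 in

Answer: ACCEPT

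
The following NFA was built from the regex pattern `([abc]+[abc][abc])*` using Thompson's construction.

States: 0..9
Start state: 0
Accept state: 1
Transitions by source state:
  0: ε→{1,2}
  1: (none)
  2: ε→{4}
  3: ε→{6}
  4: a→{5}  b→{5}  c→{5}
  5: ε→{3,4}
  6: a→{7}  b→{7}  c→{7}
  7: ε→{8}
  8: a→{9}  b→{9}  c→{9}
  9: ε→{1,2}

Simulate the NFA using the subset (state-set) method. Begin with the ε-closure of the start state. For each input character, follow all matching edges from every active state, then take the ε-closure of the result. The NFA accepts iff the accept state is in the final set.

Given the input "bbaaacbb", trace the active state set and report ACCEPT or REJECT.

Answer: ACCEPT

Derivation:
start: ε-closure({0}) = {0,1,2,4}
'b' @ 1: {3,4,5,6}
'b' @ 2: {3,4,5,6,7,8}
'a' @ 3: {1,2,3,4,5,6,7,8,9}  [accepting]
'a' @ 4: {1,2,3,4,5,6,7,8,9}  [accepting]
'a' @ 5: {1,2,3,4,5,6,7,8,9}  [accepting]
'c' @ 6: {1,2,3,4,5,6,7,8,9}  [accepting]
'b' @ 7: {1,2,3,4,5,6,7,8,9}  [accepting]
'b' @ 8: {1,2,3,4,5,6,7,8,9}  [accepting]
after full input: {1,2,3,4,5,6,7,8,9}  (accept=1 in)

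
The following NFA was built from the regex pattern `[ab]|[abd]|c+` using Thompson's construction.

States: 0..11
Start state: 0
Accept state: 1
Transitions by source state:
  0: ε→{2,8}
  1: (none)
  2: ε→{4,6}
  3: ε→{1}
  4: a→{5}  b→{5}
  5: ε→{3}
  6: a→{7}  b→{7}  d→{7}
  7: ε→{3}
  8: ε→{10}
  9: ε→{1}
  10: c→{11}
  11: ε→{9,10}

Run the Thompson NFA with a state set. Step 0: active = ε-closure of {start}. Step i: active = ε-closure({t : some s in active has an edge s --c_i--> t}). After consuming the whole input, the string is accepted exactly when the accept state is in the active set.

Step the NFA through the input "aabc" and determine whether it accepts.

initial (ε-close {0}): {0,2,4,6,8,10}
'a' @ 1: {1,3,5,7}  [accepting]
'a' @ 2: {}  — dead — no transitions
rest 'bc' ignored (set empty)
after full input: {}  (accept=1 not in)

Answer: REJECT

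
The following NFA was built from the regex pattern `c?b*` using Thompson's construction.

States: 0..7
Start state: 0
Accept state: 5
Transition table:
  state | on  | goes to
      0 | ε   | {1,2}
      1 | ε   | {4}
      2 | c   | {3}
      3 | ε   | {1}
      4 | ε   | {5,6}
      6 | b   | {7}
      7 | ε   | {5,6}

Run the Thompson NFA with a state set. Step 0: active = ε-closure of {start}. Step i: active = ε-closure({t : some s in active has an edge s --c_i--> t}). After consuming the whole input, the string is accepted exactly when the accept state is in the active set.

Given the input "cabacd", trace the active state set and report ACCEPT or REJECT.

Answer: REJECT

Steps:
start: ε-closure({0}) = {0,1,2,4,5,6}
'c' @ 1: {1,3,4,5,6}  ✓accept
'a' @ 2: {}  — state set empty
rest 'bacd' ignored (set empty)
final: {}; accept 5 not in set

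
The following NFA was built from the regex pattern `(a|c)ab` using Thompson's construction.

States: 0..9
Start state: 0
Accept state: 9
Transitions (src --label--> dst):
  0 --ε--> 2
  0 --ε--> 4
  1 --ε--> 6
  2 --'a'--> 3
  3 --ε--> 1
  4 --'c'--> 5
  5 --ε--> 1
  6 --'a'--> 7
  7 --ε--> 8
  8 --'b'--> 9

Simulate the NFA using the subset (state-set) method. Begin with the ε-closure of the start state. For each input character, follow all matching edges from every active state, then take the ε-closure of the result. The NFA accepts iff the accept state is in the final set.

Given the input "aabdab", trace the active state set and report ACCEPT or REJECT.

Answer: REJECT

Trace:
start: ε-closure({0}) = {0,2,4}
'a' @ 1: {1,3,6}
'a' @ 2: {7,8}
'b' @ 3: {9}  (accept∈set)
'd' @ 4: {}  — no active states
rest 'ab' ignored (set empty)
end set {} — state 9 not in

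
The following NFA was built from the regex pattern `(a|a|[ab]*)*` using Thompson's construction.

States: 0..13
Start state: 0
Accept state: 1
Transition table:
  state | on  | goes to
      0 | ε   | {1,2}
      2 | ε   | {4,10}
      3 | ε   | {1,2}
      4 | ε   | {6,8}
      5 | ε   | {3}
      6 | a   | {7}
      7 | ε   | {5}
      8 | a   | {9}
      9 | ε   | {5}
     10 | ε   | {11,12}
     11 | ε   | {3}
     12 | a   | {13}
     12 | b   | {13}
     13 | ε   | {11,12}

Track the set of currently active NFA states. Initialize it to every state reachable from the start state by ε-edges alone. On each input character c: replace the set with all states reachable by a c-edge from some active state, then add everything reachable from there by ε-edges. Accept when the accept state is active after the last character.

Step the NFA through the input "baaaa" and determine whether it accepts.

S₀ = ε-closure({0}) = {0,1,2,3,4,6,8,10,11,12}
'b' @ 1: {1,2,3,4,6,8,10,11,12,13}  (accept∈set)
'a' @ 2: {1,2,3,4,5,6,7,8,9,10,11,12,13}  (accept∈set)
'a' @ 3: {1,2,3,4,5,6,7,8,9,10,11,12,13}  (accept∈set)
'a' @ 4: {1,2,3,4,5,6,7,8,9,10,11,12,13}  (accept∈set)
'a' @ 5: {1,2,3,4,5,6,7,8,9,10,11,12,13}  (accept∈set)
after full input: {1,2,3,4,5,6,7,8,9,10,11,12,13}  (accept=1 in)

Answer: ACCEPT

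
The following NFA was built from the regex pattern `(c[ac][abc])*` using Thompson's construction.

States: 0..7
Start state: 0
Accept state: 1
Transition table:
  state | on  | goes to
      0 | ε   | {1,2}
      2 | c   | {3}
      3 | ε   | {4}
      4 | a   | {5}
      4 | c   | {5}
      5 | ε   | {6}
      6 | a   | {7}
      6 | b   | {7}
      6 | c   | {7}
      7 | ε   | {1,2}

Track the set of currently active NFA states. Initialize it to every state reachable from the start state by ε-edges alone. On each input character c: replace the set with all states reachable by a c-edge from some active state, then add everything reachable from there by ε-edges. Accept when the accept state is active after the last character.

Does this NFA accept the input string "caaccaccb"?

start: ε-closure({0}) = {0,1,2}
'c' @ 1: {3,4}
'a' @ 2: {5,6}
'a' @ 3: {1,2,7}  ✓accept
'c' @ 4: {3,4}
'c' @ 5: {5,6}
'a' @ 6: {1,2,7}  ✓accept
'c' @ 7: {3,4}
'c' @ 8: {5,6}
'b' @ 9: {1,2,7}  ✓accept
after full input: {1,2,7}  (accept=1 in)

Answer: ACCEPT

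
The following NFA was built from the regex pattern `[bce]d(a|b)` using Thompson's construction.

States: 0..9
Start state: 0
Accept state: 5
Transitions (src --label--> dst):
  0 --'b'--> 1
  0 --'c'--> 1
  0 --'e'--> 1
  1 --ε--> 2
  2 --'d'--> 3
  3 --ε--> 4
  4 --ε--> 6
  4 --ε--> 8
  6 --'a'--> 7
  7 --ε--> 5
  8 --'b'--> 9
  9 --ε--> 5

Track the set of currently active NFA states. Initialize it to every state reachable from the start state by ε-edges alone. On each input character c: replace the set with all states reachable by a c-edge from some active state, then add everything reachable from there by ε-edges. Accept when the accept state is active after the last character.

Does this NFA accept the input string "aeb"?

initial (ε-close {0}): {0}
'a' @ 1: {}  — state set empty
rest 'eb' ignored (set empty)
final: {}; accept 5 not in set

Answer: REJECT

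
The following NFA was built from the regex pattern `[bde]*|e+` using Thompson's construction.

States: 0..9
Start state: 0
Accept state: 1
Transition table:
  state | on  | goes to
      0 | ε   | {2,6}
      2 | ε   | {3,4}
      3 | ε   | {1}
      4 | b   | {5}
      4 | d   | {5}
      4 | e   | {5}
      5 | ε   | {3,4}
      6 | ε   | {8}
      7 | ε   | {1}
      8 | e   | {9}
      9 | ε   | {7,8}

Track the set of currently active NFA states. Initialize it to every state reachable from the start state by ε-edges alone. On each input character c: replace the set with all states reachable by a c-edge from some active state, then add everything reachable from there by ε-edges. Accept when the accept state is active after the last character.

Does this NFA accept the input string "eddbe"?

initial (ε-close {0}): {0,1,2,3,4,6,8}
'e' @ 1: {1,3,4,5,7,8,9}  ✓accept
'd' @ 2: {1,3,4,5}  ✓accept
'd' @ 3: {1,3,4,5}  ✓accept
'b' @ 4: {1,3,4,5}  ✓accept
'e' @ 5: {1,3,4,5}  ✓accept
end set {1,3,4,5} — state 1 in

Answer: ACCEPT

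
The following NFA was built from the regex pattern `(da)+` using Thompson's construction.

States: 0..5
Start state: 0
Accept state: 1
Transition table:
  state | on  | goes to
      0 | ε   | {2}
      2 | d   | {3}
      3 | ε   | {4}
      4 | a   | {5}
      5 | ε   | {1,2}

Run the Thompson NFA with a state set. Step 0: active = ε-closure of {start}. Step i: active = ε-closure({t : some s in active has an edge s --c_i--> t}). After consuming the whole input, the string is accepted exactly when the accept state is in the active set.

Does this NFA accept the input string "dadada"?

S₀ = ε-closure({0}) = {0,2}
'd' @ 1: {3,4}
'a' @ 2: {1,2,5}  [accepting]
'd' @ 3: {3,4}
'a' @ 4: {1,2,5}  [accepting]
'd' @ 5: {3,4}
'a' @ 6: {1,2,5}  [accepting]
end set {1,2,5} — state 1 in

Answer: ACCEPT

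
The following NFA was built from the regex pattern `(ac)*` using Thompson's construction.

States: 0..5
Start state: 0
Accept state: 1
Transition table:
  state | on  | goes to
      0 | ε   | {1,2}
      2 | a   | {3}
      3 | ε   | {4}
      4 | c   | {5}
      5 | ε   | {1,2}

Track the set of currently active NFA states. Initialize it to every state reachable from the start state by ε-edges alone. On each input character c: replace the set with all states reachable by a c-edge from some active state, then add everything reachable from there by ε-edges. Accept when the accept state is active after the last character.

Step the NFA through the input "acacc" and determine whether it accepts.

initial (ε-close {0}): {0,1,2}
'a' @ 1: {3,4}
'c' @ 2: {1,2,5}  (accept∈set)
'a' @ 3: {3,4}
'c' @ 4: {1,2,5}  (accept∈set)
'c' @ 5: {}  — dead — no transitions
end set {} — state 1 not in

Answer: REJECT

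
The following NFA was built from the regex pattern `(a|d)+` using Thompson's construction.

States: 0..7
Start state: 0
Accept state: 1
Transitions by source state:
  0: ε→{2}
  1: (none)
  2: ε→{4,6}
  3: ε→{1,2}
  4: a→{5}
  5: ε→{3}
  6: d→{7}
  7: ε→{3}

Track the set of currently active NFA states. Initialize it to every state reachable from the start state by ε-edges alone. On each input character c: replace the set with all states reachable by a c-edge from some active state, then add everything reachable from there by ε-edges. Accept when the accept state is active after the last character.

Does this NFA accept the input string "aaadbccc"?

Answer: REJECT

Trace:
initial (ε-close {0}): {0,2,4,6}
'a' @ 1: {1,2,3,4,5,6}  (accept∈set)
'a' @ 2: {1,2,3,4,5,6}  (accept∈set)
'a' @ 3: {1,2,3,4,5,6}  (accept∈set)
'd' @ 4: {1,2,3,4,6,7}  (accept∈set)
'b' @ 5: {}  — state set empty
rest 'ccc' ignored (set empty)
end set {} — state 1 not in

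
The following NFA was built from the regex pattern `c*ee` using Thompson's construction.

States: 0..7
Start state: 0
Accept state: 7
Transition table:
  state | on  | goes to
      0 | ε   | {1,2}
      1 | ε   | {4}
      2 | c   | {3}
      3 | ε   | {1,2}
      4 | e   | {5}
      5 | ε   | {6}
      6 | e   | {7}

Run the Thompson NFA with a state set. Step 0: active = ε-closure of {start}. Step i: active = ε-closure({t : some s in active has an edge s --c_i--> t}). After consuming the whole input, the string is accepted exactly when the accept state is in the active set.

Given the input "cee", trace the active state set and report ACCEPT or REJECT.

S₀ = ε-closure({0}) = {0,1,2,4}
'c' @ 1: {1,2,3,4}
'e' @ 2: {5,6}
'e' @ 3: {7}  ✓accept
end set {7} — state 7 in

Answer: ACCEPT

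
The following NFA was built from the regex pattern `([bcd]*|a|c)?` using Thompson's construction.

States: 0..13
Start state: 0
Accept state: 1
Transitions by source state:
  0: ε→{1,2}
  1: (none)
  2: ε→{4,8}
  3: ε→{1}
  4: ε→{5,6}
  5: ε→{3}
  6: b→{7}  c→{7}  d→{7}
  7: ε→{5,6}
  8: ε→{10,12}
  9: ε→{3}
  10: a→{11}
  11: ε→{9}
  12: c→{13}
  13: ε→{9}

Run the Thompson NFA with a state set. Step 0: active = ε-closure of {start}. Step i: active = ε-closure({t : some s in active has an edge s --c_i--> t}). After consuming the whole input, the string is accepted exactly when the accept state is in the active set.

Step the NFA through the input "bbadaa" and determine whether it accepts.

start: ε-closure({0}) = {0,1,2,3,4,5,6,8,10,12}
'b' @ 1: {1,3,5,6,7}  (accept∈set)
'b' @ 2: {1,3,5,6,7}  (accept∈set)
'a' @ 3: {}  — dead — no transitions
rest 'daa' ignored (set empty)
final: {}; accept 1 not in set

Answer: REJECT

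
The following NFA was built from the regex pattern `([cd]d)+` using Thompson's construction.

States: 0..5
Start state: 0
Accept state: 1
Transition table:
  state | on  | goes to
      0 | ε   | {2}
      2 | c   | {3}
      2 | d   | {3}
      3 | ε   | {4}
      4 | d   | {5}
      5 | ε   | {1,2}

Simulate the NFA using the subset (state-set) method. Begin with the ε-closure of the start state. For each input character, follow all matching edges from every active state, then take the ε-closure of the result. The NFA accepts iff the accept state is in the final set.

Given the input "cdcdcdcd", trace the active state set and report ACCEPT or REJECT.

start: ε-closure({0}) = {0,2}
'c' @ 1: {3,4}
'd' @ 2: {1,2,5}  (accept∈set)
'c' @ 3: {3,4}
'd' @ 4: {1,2,5}  (accept∈set)
'c' @ 5: {3,4}
'd' @ 6: {1,2,5}  (accept∈set)
'c' @ 7: {3,4}
'd' @ 8: {1,2,5}  (accept∈set)
end set {1,2,5} — state 1 in

Answer: ACCEPT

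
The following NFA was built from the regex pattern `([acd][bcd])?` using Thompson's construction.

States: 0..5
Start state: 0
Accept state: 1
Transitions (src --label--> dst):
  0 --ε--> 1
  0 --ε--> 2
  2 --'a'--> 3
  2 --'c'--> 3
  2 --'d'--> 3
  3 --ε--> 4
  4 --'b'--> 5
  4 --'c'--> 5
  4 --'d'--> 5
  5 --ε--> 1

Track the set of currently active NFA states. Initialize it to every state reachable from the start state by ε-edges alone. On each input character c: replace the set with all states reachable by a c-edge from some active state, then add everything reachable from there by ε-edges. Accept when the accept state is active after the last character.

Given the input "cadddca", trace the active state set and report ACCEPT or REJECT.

Answer: REJECT

Steps:
S₀ = ε-closure({0}) = {0,1,2}
'c' @ 1: {3,4}
'a' @ 2: {}  — dead — no transitions
rest 'dddca' ignored (set empty)
after full input: {}  (accept=1 not in)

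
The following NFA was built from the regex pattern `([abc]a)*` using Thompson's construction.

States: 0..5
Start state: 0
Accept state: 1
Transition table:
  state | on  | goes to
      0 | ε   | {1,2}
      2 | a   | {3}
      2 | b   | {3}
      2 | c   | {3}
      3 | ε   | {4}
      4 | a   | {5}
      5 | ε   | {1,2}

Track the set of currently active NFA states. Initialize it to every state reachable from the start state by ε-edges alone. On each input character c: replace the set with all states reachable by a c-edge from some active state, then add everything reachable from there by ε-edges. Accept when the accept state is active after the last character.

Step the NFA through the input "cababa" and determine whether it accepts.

Answer: ACCEPT

Trace:
start: ε-closure({0}) = {0,1,2}
'c' @ 1: {3,4}
'a' @ 2: {1,2,5}  ✓accept
'b' @ 3: {3,4}
'a' @ 4: {1,2,5}  ✓accept
'b' @ 5: {3,4}
'a' @ 6: {1,2,5}  ✓accept
final: {1,2,5}; accept 1 in set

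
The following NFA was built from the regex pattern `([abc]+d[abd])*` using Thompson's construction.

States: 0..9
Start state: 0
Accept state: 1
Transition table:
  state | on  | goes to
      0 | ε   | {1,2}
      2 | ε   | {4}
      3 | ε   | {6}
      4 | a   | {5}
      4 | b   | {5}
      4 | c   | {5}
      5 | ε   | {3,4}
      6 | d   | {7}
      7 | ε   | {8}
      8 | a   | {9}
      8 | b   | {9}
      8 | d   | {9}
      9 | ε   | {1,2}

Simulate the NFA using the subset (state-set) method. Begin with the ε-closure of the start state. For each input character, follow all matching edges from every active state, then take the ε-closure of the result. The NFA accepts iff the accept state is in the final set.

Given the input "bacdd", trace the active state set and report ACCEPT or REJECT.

Answer: ACCEPT

Trace:
S₀ = ε-closure({0}) = {0,1,2,4}
'b' @ 1: {3,4,5,6}
'a' @ 2: {3,4,5,6}
'c' @ 3: {3,4,5,6}
'd' @ 4: {7,8}
'd' @ 5: {1,2,4,9}  (accept∈set)
after full input: {1,2,4,9}  (accept=1 in)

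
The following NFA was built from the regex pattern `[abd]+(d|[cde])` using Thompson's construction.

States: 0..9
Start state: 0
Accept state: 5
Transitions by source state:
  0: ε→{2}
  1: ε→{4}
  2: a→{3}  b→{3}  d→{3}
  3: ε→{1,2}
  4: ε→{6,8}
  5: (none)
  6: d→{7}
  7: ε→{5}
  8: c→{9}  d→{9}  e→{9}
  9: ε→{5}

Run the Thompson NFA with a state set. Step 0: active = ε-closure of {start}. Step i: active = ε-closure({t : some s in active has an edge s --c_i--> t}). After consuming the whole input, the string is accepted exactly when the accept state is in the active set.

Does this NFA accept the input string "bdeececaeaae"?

Answer: REJECT

Steps:
initial (ε-close {0}): {0,2}
'b' @ 1: {1,2,3,4,6,8}
'd' @ 2: {1,2,3,4,5,6,7,8,9}  (accept∈set)
'e' @ 3: {5,9}  (accept∈set)
'e' @ 4: {}  — state set empty
rest 'cecaeaae' ignored (set empty)
after full input: {}  (accept=5 not in)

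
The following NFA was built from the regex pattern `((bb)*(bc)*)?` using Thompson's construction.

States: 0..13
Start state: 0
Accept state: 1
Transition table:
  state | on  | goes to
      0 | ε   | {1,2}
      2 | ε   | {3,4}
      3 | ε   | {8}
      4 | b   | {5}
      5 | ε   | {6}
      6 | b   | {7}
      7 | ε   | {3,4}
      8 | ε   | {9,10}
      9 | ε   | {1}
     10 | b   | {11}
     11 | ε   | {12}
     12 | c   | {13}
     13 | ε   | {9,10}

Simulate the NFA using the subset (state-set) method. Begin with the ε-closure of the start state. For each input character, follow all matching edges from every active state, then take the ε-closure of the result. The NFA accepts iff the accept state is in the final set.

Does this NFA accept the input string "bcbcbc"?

Answer: ACCEPT

Steps:
initial (ε-close {0}): {0,1,2,3,4,8,9,10}
'b' @ 1: {5,6,11,12}
'c' @ 2: {1,9,10,13}  [accepting]
'b' @ 3: {11,12}
'c' @ 4: {1,9,10,13}  [accepting]
'b' @ 5: {11,12}
'c' @ 6: {1,9,10,13}  [accepting]
after full input: {1,9,10,13}  (accept=1 in)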